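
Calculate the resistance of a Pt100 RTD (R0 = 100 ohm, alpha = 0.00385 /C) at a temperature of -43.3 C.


The RTD equation: Rt = R0 * (1 + alpha * T).
Rt = 100 * (1 + 0.00385 * -43.3)
Rt = 100 * (1 + -0.166705)
Rt = 100 * 0.833295
Rt = 83.329 ohm

83.329 ohm


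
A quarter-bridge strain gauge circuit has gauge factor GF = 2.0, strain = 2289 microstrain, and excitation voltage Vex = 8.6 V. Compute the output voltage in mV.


Quarter bridge output: Vout = (GF * epsilon * Vex) / 4.
Vout = (2.0 * 2289e-6 * 8.6) / 4
Vout = 0.0393708 / 4 V
Vout = 0.0098427 V = 9.8427 mV

9.8427 mV


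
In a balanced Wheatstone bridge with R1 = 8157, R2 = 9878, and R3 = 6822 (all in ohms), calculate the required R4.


At balance: R1*R4 = R2*R3, so R4 = R2*R3/R1.
R4 = 9878 * 6822 / 8157
R4 = 67387716 / 8157
R4 = 8261.34 ohm

8261.34 ohm


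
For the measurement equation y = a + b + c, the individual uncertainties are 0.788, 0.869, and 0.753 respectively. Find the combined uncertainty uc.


For a sum of independent quantities, uc = sqrt(u1^2 + u2^2 + u3^2).
uc = sqrt(0.788^2 + 0.869^2 + 0.753^2)
uc = sqrt(0.620944 + 0.755161 + 0.567009)
uc = 1.394

1.394


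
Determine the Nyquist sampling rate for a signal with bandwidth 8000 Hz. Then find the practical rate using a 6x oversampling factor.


By Nyquist theorem, fs_min = 2 * fmax.
fs_min = 2 * 8000 = 16000 Hz
Practical rate = 6 * fs_min = 6 * 16000 = 96000 Hz

fs_min = 16000 Hz, fs_practical = 96000 Hz


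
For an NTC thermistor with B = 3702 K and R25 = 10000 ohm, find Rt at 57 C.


NTC thermistor equation: Rt = R25 * exp(B * (1/T - 1/T25)).
T in Kelvin: 330.15 K, T25 = 298.15 K
1/T - 1/T25 = 1/330.15 - 1/298.15 = -0.00032509
B * (1/T - 1/T25) = 3702 * -0.00032509 = -1.2035
Rt = 10000 * exp(-1.2035) = 3001.5 ohm

3001.5 ohm


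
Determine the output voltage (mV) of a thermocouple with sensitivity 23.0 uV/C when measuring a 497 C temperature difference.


The thermocouple output V = sensitivity * dT.
V = 23.0 uV/C * 497 C
V = 11431.0 uV
V = 11.431 mV

11.431 mV


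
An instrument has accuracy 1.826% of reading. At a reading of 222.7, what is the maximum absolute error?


Absolute error = (accuracy% / 100) * reading.
Error = (1.826 / 100) * 222.7
Error = 0.01826 * 222.7
Error = 4.0665

4.0665


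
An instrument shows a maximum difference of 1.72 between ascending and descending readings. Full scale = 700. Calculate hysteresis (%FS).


Hysteresis = (max difference / full scale) * 100%.
H = (1.72 / 700) * 100
H = 0.246 %FS

0.246 %FS


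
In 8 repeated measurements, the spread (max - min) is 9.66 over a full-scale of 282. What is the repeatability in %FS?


Repeatability = (spread / full scale) * 100%.
R = (9.66 / 282) * 100
R = 3.426 %FS

3.426 %FS


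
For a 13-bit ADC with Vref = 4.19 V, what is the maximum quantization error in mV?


The maximum quantization error is +/- LSB/2.
LSB = Vref / 2^n = 4.19 / 8192 = 0.00051147 V
Max error = LSB / 2 = 0.00051147 / 2 = 0.00025574 V
Max error = 0.2557 mV

0.2557 mV


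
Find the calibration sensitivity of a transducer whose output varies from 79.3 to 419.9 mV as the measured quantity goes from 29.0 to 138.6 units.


Sensitivity = (y2 - y1) / (x2 - x1).
S = (419.9 - 79.3) / (138.6 - 29.0)
S = 340.6 / 109.6
S = 3.1077 mV/unit

3.1077 mV/unit


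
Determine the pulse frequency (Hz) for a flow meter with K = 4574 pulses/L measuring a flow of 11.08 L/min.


Frequency = K * Q / 60 (converting L/min to L/s).
f = 4574 * 11.08 / 60
f = 50679.92 / 60
f = 844.67 Hz

844.67 Hz


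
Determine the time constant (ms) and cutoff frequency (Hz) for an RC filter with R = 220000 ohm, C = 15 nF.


Time constant: tau = R * C.
tau = 220000 * 1.50e-08 = 0.0033 s
tau = 3.3 ms
Cutoff frequency: fc = 1 / (2*pi*R*C).
fc = 1 / (2*pi*0.0033) = 48.23 Hz

tau = 3.3 ms, fc = 48.23 Hz


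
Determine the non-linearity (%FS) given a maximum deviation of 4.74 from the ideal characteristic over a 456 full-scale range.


Linearity error = (max deviation / full scale) * 100%.
Linearity = (4.74 / 456) * 100
Linearity = 1.039 %FS

1.039 %FS


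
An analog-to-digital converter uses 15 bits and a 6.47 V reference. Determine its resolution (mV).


The resolution (LSB) of an ADC is Vref / 2^n.
LSB = 6.47 / 2^15
LSB = 6.47 / 32768
LSB = 0.00019745 V = 0.19744873 mV

0.19744873 mV


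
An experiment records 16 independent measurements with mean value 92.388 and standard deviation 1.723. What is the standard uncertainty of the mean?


The standard uncertainty for Type A evaluation is u = s / sqrt(n).
u = 1.723 / sqrt(16)
u = 1.723 / 4.0
u = 0.4308

0.4308


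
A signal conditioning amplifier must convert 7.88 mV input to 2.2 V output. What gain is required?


Gain = Vout / Vin (converting to same units).
G = 2.2 V / 7.88 mV
G = 2200.0 mV / 7.88 mV
G = 279.19

279.19


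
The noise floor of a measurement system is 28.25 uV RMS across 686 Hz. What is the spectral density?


Noise spectral density = Vrms / sqrt(BW).
NSD = 28.25 / sqrt(686)
NSD = 28.25 / 26.1916
NSD = 1.0786 uV/sqrt(Hz)

1.0786 uV/sqrt(Hz)


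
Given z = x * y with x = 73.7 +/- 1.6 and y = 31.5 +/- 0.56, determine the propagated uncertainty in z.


For a product z = x*y, the relative uncertainty is:
uz/z = sqrt((ux/x)^2 + (uy/y)^2)
Relative uncertainties: ux/x = 1.6/73.7 = 0.02171
uy/y = 0.56/31.5 = 0.017778
z = 73.7 * 31.5 = 2321.6
uz = 2321.6 * sqrt(0.02171^2 + 0.017778^2) = 65.142

65.142


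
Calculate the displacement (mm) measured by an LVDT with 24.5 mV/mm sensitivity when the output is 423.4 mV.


Displacement = Vout / sensitivity.
d = 423.4 / 24.5
d = 17.282 mm

17.282 mm


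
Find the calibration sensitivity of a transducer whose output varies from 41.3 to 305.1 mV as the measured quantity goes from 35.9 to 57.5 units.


Sensitivity = (y2 - y1) / (x2 - x1).
S = (305.1 - 41.3) / (57.5 - 35.9)
S = 263.8 / 21.6
S = 12.213 mV/unit

12.213 mV/unit


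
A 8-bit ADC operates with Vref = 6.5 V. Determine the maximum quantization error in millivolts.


The maximum quantization error is +/- LSB/2.
LSB = Vref / 2^n = 6.5 / 256 = 0.02539062 V
Max error = LSB / 2 = 0.02539062 / 2 = 0.01269531 V
Max error = 12.6953 mV

12.6953 mV


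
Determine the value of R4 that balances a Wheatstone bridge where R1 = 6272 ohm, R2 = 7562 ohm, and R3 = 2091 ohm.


At balance: R1*R4 = R2*R3, so R4 = R2*R3/R1.
R4 = 7562 * 2091 / 6272
R4 = 15812142 / 6272
R4 = 2521.07 ohm

2521.07 ohm


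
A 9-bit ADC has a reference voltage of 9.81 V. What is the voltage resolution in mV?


The resolution (LSB) of an ADC is Vref / 2^n.
LSB = 9.81 / 2^9
LSB = 9.81 / 512
LSB = 0.01916016 V = 19.16015625 mV

19.16015625 mV


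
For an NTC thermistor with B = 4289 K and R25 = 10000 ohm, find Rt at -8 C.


NTC thermistor equation: Rt = R25 * exp(B * (1/T - 1/T25)).
T in Kelvin: 265.15 K, T25 = 298.15 K
1/T - 1/T25 = 1/265.15 - 1/298.15 = 0.00041743
B * (1/T - 1/T25) = 4289 * 0.00041743 = 1.7904
Rt = 10000 * exp(1.7904) = 59916.9 ohm

59916.9 ohm


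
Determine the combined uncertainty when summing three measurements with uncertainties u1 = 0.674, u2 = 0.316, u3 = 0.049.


For a sum of independent quantities, uc = sqrt(u1^2 + u2^2 + u3^2).
uc = sqrt(0.674^2 + 0.316^2 + 0.049^2)
uc = sqrt(0.454276 + 0.099856 + 0.002401)
uc = 0.746

0.746


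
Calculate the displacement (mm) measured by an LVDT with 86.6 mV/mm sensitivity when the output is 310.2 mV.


Displacement = Vout / sensitivity.
d = 310.2 / 86.6
d = 3.582 mm

3.582 mm


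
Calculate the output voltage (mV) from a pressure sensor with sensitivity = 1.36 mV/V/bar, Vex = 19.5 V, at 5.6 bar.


Output = sensitivity * Vex * P.
Vout = 1.36 * 19.5 * 5.6
Vout = 26.52 * 5.6
Vout = 148.51 mV

148.51 mV


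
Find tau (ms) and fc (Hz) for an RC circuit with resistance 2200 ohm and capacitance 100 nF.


Time constant: tau = R * C.
tau = 2200 * 1.00e-07 = 0.00022 s
tau = 0.22 ms
Cutoff frequency: fc = 1 / (2*pi*R*C).
fc = 1 / (2*pi*0.00022) = 723.43 Hz

tau = 0.22 ms, fc = 723.43 Hz


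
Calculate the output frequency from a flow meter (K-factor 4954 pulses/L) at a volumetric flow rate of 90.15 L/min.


Frequency = K * Q / 60 (converting L/min to L/s).
f = 4954 * 90.15 / 60
f = 446603.1 / 60
f = 7443.39 Hz

7443.39 Hz


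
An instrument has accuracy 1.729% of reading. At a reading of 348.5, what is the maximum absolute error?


Absolute error = (accuracy% / 100) * reading.
Error = (1.729 / 100) * 348.5
Error = 0.01729 * 348.5
Error = 6.0256

6.0256


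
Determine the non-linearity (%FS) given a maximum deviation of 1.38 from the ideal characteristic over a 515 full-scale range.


Linearity error = (max deviation / full scale) * 100%.
Linearity = (1.38 / 515) * 100
Linearity = 0.268 %FS

0.268 %FS


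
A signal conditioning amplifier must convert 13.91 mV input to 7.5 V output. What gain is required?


Gain = Vout / Vin (converting to same units).
G = 7.5 V / 13.91 mV
G = 7500.0 mV / 13.91 mV
G = 539.18

539.18


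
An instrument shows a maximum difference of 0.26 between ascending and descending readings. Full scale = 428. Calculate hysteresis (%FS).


Hysteresis = (max difference / full scale) * 100%.
H = (0.26 / 428) * 100
H = 0.061 %FS

0.061 %FS


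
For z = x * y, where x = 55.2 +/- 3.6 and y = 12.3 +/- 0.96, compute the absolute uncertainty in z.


For a product z = x*y, the relative uncertainty is:
uz/z = sqrt((ux/x)^2 + (uy/y)^2)
Relative uncertainties: ux/x = 3.6/55.2 = 0.065217
uy/y = 0.96/12.3 = 0.078049
z = 55.2 * 12.3 = 679.0
uz = 679.0 * sqrt(0.065217^2 + 0.078049^2) = 69.057

69.057


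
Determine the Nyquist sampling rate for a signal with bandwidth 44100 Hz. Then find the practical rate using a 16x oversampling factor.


By Nyquist theorem, fs_min = 2 * fmax.
fs_min = 2 * 44100 = 88200 Hz
Practical rate = 16 * fs_min = 16 * 88200 = 1411200 Hz

fs_min = 88200 Hz, fs_practical = 1411200 Hz


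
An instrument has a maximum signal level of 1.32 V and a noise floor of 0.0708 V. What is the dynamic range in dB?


Dynamic range = 20 * log10(Vmax / Vnoise).
DR = 20 * log10(1.32 / 0.0708)
DR = 20 * log10(18.64)
DR = 25.41 dB

25.41 dB


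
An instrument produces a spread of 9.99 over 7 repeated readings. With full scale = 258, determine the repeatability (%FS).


Repeatability = (spread / full scale) * 100%.
R = (9.99 / 258) * 100
R = 3.872 %FS

3.872 %FS


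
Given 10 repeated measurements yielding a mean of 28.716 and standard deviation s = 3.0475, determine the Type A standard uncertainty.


The standard uncertainty for Type A evaluation is u = s / sqrt(n).
u = 3.0475 / sqrt(10)
u = 3.0475 / 3.1623
u = 0.9637

0.9637


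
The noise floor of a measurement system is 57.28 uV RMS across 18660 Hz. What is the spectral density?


Noise spectral density = Vrms / sqrt(BW).
NSD = 57.28 / sqrt(18660)
NSD = 57.28 / 136.6016
NSD = 0.4193 uV/sqrt(Hz)

0.4193 uV/sqrt(Hz)


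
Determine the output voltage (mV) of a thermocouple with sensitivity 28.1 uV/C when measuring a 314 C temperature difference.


The thermocouple output V = sensitivity * dT.
V = 28.1 uV/C * 314 C
V = 8823.4 uV
V = 8.823 mV

8.823 mV


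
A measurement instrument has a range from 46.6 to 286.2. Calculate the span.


Span = upper range - lower range.
Span = 286.2 - (46.6)
Span = 239.6

239.6


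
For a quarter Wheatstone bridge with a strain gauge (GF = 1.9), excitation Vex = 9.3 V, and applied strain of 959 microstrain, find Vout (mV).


Quarter bridge output: Vout = (GF * epsilon * Vex) / 4.
Vout = (1.9 * 959e-6 * 9.3) / 4
Vout = 0.01694553 / 4 V
Vout = 0.00423638 V = 4.2364 mV

4.2364 mV


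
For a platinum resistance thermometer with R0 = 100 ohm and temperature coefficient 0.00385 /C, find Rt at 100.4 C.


The RTD equation: Rt = R0 * (1 + alpha * T).
Rt = 100 * (1 + 0.00385 * 100.4)
Rt = 100 * (1 + 0.38654)
Rt = 100 * 1.38654
Rt = 138.654 ohm

138.654 ohm


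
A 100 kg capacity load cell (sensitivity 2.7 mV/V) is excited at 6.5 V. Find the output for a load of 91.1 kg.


Vout = rated_output * Vex * (load / capacity).
Vout = 2.7 * 6.5 * (91.1 / 100)
Vout = 2.7 * 6.5 * 0.911
Vout = 15.988 mV

15.988 mV


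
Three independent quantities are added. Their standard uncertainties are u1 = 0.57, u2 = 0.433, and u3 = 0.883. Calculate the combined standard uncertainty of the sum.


For a sum of independent quantities, uc = sqrt(u1^2 + u2^2 + u3^2).
uc = sqrt(0.57^2 + 0.433^2 + 0.883^2)
uc = sqrt(0.3249 + 0.187489 + 0.779689)
uc = 1.1367

1.1367


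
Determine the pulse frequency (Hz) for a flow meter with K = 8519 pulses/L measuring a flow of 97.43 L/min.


Frequency = K * Q / 60 (converting L/min to L/s).
f = 8519 * 97.43 / 60
f = 830006.17 / 60
f = 13833.44 Hz

13833.44 Hz


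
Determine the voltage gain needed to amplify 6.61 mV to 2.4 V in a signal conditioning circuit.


Gain = Vout / Vin (converting to same units).
G = 2.4 V / 6.61 mV
G = 2400.0 mV / 6.61 mV
G = 363.09

363.09


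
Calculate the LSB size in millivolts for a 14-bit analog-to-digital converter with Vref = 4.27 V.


The resolution (LSB) of an ADC is Vref / 2^n.
LSB = 4.27 / 2^14
LSB = 4.27 / 16384
LSB = 0.00026062 V = 0.26062012 mV

0.26062012 mV


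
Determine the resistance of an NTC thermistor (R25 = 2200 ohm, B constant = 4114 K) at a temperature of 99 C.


NTC thermistor equation: Rt = R25 * exp(B * (1/T - 1/T25)).
T in Kelvin: 372.15 K, T25 = 298.15 K
1/T - 1/T25 = 1/372.15 - 1/298.15 = -0.00066693
B * (1/T - 1/T25) = 4114 * -0.00066693 = -2.7437
Rt = 2200 * exp(-2.7437) = 141.5 ohm

141.5 ohm


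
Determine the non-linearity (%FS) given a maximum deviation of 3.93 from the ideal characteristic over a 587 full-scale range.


Linearity error = (max deviation / full scale) * 100%.
Linearity = (3.93 / 587) * 100
Linearity = 0.67 %FS

0.67 %FS


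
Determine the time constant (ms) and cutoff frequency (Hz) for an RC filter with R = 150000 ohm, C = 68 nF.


Time constant: tau = R * C.
tau = 150000 * 6.80e-08 = 0.0102 s
tau = 10.2 ms
Cutoff frequency: fc = 1 / (2*pi*R*C).
fc = 1 / (2*pi*0.0102) = 15.6 Hz

tau = 10.2 ms, fc = 15.6 Hz


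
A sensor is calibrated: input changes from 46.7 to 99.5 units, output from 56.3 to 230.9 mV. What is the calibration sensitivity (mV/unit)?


Sensitivity = (y2 - y1) / (x2 - x1).
S = (230.9 - 56.3) / (99.5 - 46.7)
S = 174.6 / 52.8
S = 3.3068 mV/unit

3.3068 mV/unit


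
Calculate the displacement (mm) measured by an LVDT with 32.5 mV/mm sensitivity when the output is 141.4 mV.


Displacement = Vout / sensitivity.
d = 141.4 / 32.5
d = 4.351 mm

4.351 mm


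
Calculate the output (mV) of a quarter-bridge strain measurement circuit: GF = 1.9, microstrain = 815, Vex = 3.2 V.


Quarter bridge output: Vout = (GF * epsilon * Vex) / 4.
Vout = (1.9 * 815e-6 * 3.2) / 4
Vout = 0.0049552 / 4 V
Vout = 0.0012388 V = 1.2388 mV

1.2388 mV


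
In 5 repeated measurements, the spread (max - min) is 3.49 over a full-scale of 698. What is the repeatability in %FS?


Repeatability = (spread / full scale) * 100%.
R = (3.49 / 698) * 100
R = 0.5 %FS

0.5 %FS


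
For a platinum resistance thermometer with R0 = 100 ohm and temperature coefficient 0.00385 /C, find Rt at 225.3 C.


The RTD equation: Rt = R0 * (1 + alpha * T).
Rt = 100 * (1 + 0.00385 * 225.3)
Rt = 100 * (1 + 0.867405)
Rt = 100 * 1.867405
Rt = 186.741 ohm

186.741 ohm


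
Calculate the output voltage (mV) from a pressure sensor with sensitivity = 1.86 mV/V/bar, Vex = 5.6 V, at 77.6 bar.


Output = sensitivity * Vex * P.
Vout = 1.86 * 5.6 * 77.6
Vout = 10.416 * 77.6
Vout = 808.28 mV

808.28 mV


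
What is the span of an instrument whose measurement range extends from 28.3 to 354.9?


Span = upper range - lower range.
Span = 354.9 - (28.3)
Span = 326.6

326.6


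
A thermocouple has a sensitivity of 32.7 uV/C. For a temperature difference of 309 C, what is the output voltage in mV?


The thermocouple output V = sensitivity * dT.
V = 32.7 uV/C * 309 C
V = 10104.3 uV
V = 10.104 mV

10.104 mV


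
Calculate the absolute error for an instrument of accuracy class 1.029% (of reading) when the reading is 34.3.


Absolute error = (accuracy% / 100) * reading.
Error = (1.029 / 100) * 34.3
Error = 0.01029 * 34.3
Error = 0.3529

0.3529


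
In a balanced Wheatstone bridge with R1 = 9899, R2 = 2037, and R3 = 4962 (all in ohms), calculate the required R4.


At balance: R1*R4 = R2*R3, so R4 = R2*R3/R1.
R4 = 2037 * 4962 / 9899
R4 = 10107594 / 9899
R4 = 1021.07 ohm

1021.07 ohm


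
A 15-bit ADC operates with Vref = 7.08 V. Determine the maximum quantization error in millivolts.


The maximum quantization error is +/- LSB/2.
LSB = Vref / 2^n = 7.08 / 32768 = 0.00021606 V
Max error = LSB / 2 = 0.00021606 / 2 = 0.00010803 V
Max error = 0.108 mV

0.108 mV


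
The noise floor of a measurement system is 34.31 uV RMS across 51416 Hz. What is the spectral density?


Noise spectral density = Vrms / sqrt(BW).
NSD = 34.31 / sqrt(51416)
NSD = 34.31 / 226.751
NSD = 0.1513 uV/sqrt(Hz)

0.1513 uV/sqrt(Hz)


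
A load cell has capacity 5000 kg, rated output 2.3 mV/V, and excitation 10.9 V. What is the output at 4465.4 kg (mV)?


Vout = rated_output * Vex * (load / capacity).
Vout = 2.3 * 10.9 * (4465.4 / 5000)
Vout = 2.3 * 10.9 * 0.89308
Vout = 22.39 mV

22.39 mV


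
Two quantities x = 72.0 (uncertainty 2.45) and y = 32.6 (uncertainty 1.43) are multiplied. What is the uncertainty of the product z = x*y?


For a product z = x*y, the relative uncertainty is:
uz/z = sqrt((ux/x)^2 + (uy/y)^2)
Relative uncertainties: ux/x = 2.45/72.0 = 0.034028
uy/y = 1.43/32.6 = 0.043865
z = 72.0 * 32.6 = 2347.2
uz = 2347.2 * sqrt(0.034028^2 + 0.043865^2) = 130.307

130.307


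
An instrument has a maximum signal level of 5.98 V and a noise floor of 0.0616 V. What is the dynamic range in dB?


Dynamic range = 20 * log10(Vmax / Vnoise).
DR = 20 * log10(5.98 / 0.0616)
DR = 20 * log10(97.08)
DR = 39.74 dB

39.74 dB


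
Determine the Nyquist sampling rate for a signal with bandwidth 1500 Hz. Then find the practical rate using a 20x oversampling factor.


By Nyquist theorem, fs_min = 2 * fmax.
fs_min = 2 * 1500 = 3000 Hz
Practical rate = 20 * fs_min = 20 * 3000 = 60000 Hz

fs_min = 3000 Hz, fs_practical = 60000 Hz


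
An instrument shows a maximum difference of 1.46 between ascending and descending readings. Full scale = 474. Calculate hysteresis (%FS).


Hysteresis = (max difference / full scale) * 100%.
H = (1.46 / 474) * 100
H = 0.308 %FS

0.308 %FS


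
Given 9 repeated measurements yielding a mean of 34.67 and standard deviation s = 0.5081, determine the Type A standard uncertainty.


The standard uncertainty for Type A evaluation is u = s / sqrt(n).
u = 0.5081 / sqrt(9)
u = 0.5081 / 3.0
u = 0.1694

0.1694


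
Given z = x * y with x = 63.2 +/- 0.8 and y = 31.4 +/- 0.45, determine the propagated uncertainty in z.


For a product z = x*y, the relative uncertainty is:
uz/z = sqrt((ux/x)^2 + (uy/y)^2)
Relative uncertainties: ux/x = 0.8/63.2 = 0.012658
uy/y = 0.45/31.4 = 0.014331
z = 63.2 * 31.4 = 1984.5
uz = 1984.5 * sqrt(0.012658^2 + 0.014331^2) = 37.945

37.945


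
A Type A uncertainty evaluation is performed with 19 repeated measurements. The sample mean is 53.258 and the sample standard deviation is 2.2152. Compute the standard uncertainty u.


The standard uncertainty for Type A evaluation is u = s / sqrt(n).
u = 2.2152 / sqrt(19)
u = 2.2152 / 4.3589
u = 0.5082

0.5082


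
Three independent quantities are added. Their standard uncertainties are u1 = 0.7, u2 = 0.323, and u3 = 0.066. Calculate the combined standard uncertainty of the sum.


For a sum of independent quantities, uc = sqrt(u1^2 + u2^2 + u3^2).
uc = sqrt(0.7^2 + 0.323^2 + 0.066^2)
uc = sqrt(0.49 + 0.104329 + 0.004356)
uc = 0.7737

0.7737


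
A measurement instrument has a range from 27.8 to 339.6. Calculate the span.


Span = upper range - lower range.
Span = 339.6 - (27.8)
Span = 311.8

311.8


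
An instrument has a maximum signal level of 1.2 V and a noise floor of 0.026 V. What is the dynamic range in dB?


Dynamic range = 20 * log10(Vmax / Vnoise).
DR = 20 * log10(1.2 / 0.026)
DR = 20 * log10(46.15)
DR = 33.28 dB

33.28 dB


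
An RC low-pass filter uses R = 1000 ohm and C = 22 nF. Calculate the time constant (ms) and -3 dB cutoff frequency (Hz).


Time constant: tau = R * C.
tau = 1000 * 2.20e-08 = 2.2e-05 s
tau = 0.022 ms
Cutoff frequency: fc = 1 / (2*pi*R*C).
fc = 1 / (2*pi*2.2e-05) = 7234.32 Hz

tau = 0.022 ms, fc = 7234.32 Hz


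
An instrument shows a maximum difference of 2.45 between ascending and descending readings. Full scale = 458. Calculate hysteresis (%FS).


Hysteresis = (max difference / full scale) * 100%.
H = (2.45 / 458) * 100
H = 0.535 %FS

0.535 %FS


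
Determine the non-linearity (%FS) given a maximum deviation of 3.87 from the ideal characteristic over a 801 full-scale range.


Linearity error = (max deviation / full scale) * 100%.
Linearity = (3.87 / 801) * 100
Linearity = 0.483 %FS

0.483 %FS


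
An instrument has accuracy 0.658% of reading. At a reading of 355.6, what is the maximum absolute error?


Absolute error = (accuracy% / 100) * reading.
Error = (0.658 / 100) * 355.6
Error = 0.00658 * 355.6
Error = 2.3398

2.3398


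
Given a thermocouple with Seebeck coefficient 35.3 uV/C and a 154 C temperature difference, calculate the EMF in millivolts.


The thermocouple output V = sensitivity * dT.
V = 35.3 uV/C * 154 C
V = 5436.2 uV
V = 5.436 mV

5.436 mV


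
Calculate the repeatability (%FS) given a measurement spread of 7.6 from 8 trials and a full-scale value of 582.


Repeatability = (spread / full scale) * 100%.
R = (7.6 / 582) * 100
R = 1.306 %FS

1.306 %FS


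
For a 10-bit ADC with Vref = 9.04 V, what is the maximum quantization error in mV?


The maximum quantization error is +/- LSB/2.
LSB = Vref / 2^n = 9.04 / 1024 = 0.00882812 V
Max error = LSB / 2 = 0.00882812 / 2 = 0.00441406 V
Max error = 4.4141 mV

4.4141 mV


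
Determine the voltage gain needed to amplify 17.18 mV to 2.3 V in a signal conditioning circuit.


Gain = Vout / Vin (converting to same units).
G = 2.3 V / 17.18 mV
G = 2300.0 mV / 17.18 mV
G = 133.88

133.88


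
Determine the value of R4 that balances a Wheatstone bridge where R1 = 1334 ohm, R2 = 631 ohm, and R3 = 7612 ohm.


At balance: R1*R4 = R2*R3, so R4 = R2*R3/R1.
R4 = 631 * 7612 / 1334
R4 = 4803172 / 1334
R4 = 3600.58 ohm

3600.58 ohm


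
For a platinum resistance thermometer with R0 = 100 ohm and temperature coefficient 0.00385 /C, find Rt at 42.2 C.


The RTD equation: Rt = R0 * (1 + alpha * T).
Rt = 100 * (1 + 0.00385 * 42.2)
Rt = 100 * (1 + 0.16247)
Rt = 100 * 1.16247
Rt = 116.247 ohm

116.247 ohm


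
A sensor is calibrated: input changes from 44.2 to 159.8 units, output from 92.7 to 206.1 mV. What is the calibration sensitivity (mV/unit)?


Sensitivity = (y2 - y1) / (x2 - x1).
S = (206.1 - 92.7) / (159.8 - 44.2)
S = 113.4 / 115.6
S = 0.981 mV/unit

0.981 mV/unit


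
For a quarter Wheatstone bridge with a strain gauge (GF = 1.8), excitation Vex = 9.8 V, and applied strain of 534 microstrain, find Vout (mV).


Quarter bridge output: Vout = (GF * epsilon * Vex) / 4.
Vout = (1.8 * 534e-6 * 9.8) / 4
Vout = 0.00941976 / 4 V
Vout = 0.00235494 V = 2.3549 mV

2.3549 mV


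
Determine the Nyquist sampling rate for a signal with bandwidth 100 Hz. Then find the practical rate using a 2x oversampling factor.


By Nyquist theorem, fs_min = 2 * fmax.
fs_min = 2 * 100 = 200 Hz
Practical rate = 2 * fs_min = 2 * 200 = 400 Hz

fs_min = 200 Hz, fs_practical = 400 Hz


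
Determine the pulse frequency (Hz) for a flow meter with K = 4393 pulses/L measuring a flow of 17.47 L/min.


Frequency = K * Q / 60 (converting L/min to L/s).
f = 4393 * 17.47 / 60
f = 76745.71 / 60
f = 1279.1 Hz

1279.1 Hz


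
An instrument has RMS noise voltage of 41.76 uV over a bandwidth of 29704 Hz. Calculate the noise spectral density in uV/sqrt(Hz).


Noise spectral density = Vrms / sqrt(BW).
NSD = 41.76 / sqrt(29704)
NSD = 41.76 / 172.3485
NSD = 0.2423 uV/sqrt(Hz)

0.2423 uV/sqrt(Hz)


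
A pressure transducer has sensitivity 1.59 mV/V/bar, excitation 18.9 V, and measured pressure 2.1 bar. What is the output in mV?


Output = sensitivity * Vex * P.
Vout = 1.59 * 18.9 * 2.1
Vout = 30.051 * 2.1
Vout = 63.11 mV

63.11 mV


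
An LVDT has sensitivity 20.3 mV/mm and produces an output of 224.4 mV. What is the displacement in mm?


Displacement = Vout / sensitivity.
d = 224.4 / 20.3
d = 11.054 mm

11.054 mm


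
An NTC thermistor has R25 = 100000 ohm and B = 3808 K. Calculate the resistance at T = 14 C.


NTC thermistor equation: Rt = R25 * exp(B * (1/T - 1/T25)).
T in Kelvin: 287.15 K, T25 = 298.15 K
1/T - 1/T25 = 1/287.15 - 1/298.15 = 0.00012848
B * (1/T - 1/T25) = 3808 * 0.00012848 = 0.4893
Rt = 100000 * exp(0.4893) = 163112.0 ohm

163112.0 ohm


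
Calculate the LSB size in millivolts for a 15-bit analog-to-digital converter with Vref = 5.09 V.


The resolution (LSB) of an ADC is Vref / 2^n.
LSB = 5.09 / 2^15
LSB = 5.09 / 32768
LSB = 0.00015533 V = 0.15533447 mV

0.15533447 mV


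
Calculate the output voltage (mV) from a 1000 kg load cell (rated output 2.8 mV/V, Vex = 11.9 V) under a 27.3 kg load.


Vout = rated_output * Vex * (load / capacity).
Vout = 2.8 * 11.9 * (27.3 / 1000)
Vout = 2.8 * 11.9 * 0.0273
Vout = 0.91 mV

0.91 mV


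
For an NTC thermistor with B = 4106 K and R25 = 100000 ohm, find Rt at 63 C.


NTC thermistor equation: Rt = R25 * exp(B * (1/T - 1/T25)).
T in Kelvin: 336.15 K, T25 = 298.15 K
1/T - 1/T25 = 1/336.15 - 1/298.15 = -0.00037915
B * (1/T - 1/T25) = 4106 * -0.00037915 = -1.5568
Rt = 100000 * exp(-1.5568) = 21080.8 ohm

21080.8 ohm


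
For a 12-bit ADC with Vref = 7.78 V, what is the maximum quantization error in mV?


The maximum quantization error is +/- LSB/2.
LSB = Vref / 2^n = 7.78 / 4096 = 0.00189941 V
Max error = LSB / 2 = 0.00189941 / 2 = 0.00094971 V
Max error = 0.9497 mV

0.9497 mV


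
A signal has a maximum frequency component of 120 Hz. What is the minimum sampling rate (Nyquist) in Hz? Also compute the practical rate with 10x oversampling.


By Nyquist theorem, fs_min = 2 * fmax.
fs_min = 2 * 120 = 240 Hz
Practical rate = 10 * fs_min = 10 * 240 = 2400 Hz

fs_min = 240 Hz, fs_practical = 2400 Hz


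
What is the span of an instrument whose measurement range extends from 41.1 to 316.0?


Span = upper range - lower range.
Span = 316.0 - (41.1)
Span = 274.9

274.9


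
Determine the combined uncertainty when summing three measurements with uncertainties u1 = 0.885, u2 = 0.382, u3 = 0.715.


For a sum of independent quantities, uc = sqrt(u1^2 + u2^2 + u3^2).
uc = sqrt(0.885^2 + 0.382^2 + 0.715^2)
uc = sqrt(0.783225 + 0.145924 + 0.511225)
uc = 1.2002

1.2002


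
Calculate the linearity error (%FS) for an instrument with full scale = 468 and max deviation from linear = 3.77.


Linearity error = (max deviation / full scale) * 100%.
Linearity = (3.77 / 468) * 100
Linearity = 0.806 %FS

0.806 %FS


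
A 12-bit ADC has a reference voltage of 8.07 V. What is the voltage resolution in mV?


The resolution (LSB) of an ADC is Vref / 2^n.
LSB = 8.07 / 2^12
LSB = 8.07 / 4096
LSB = 0.00197021 V = 1.97021484 mV

1.97021484 mV


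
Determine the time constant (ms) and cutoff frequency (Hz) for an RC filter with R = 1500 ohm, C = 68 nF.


Time constant: tau = R * C.
tau = 1500 * 6.80e-08 = 0.000102 s
tau = 0.102 ms
Cutoff frequency: fc = 1 / (2*pi*R*C).
fc = 1 / (2*pi*0.000102) = 1560.34 Hz

tau = 0.102 ms, fc = 1560.34 Hz


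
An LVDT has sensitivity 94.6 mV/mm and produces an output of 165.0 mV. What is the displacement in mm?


Displacement = Vout / sensitivity.
d = 165.0 / 94.6
d = 1.744 mm

1.744 mm


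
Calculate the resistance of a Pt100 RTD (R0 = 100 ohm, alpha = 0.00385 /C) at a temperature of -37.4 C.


The RTD equation: Rt = R0 * (1 + alpha * T).
Rt = 100 * (1 + 0.00385 * -37.4)
Rt = 100 * (1 + -0.14399)
Rt = 100 * 0.85601
Rt = 85.601 ohm

85.601 ohm


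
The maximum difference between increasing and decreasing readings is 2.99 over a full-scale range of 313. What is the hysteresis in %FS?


Hysteresis = (max difference / full scale) * 100%.
H = (2.99 / 313) * 100
H = 0.955 %FS

0.955 %FS


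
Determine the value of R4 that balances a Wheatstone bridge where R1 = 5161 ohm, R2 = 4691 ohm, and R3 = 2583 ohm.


At balance: R1*R4 = R2*R3, so R4 = R2*R3/R1.
R4 = 4691 * 2583 / 5161
R4 = 12116853 / 5161
R4 = 2347.77 ohm

2347.77 ohm


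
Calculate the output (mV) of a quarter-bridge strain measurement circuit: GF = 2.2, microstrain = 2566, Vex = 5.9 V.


Quarter bridge output: Vout = (GF * epsilon * Vex) / 4.
Vout = (2.2 * 2566e-6 * 5.9) / 4
Vout = 0.03330668 / 4 V
Vout = 0.00832667 V = 8.3267 mV

8.3267 mV


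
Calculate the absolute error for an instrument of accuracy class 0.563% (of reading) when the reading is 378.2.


Absolute error = (accuracy% / 100) * reading.
Error = (0.563 / 100) * 378.2
Error = 0.00563 * 378.2
Error = 2.1293

2.1293


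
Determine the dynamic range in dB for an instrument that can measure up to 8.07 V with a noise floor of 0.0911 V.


Dynamic range = 20 * log10(Vmax / Vnoise).
DR = 20 * log10(8.07 / 0.0911)
DR = 20 * log10(88.58)
DR = 38.95 dB

38.95 dB


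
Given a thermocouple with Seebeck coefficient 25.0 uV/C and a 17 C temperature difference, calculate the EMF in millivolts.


The thermocouple output V = sensitivity * dT.
V = 25.0 uV/C * 17 C
V = 425.0 uV
V = 0.425 mV

0.425 mV


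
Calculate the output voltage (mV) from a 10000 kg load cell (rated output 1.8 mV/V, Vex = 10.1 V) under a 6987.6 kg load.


Vout = rated_output * Vex * (load / capacity).
Vout = 1.8 * 10.1 * (6987.6 / 10000)
Vout = 1.8 * 10.1 * 0.69876
Vout = 12.703 mV

12.703 mV


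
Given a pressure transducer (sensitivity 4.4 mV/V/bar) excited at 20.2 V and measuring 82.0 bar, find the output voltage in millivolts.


Output = sensitivity * Vex * P.
Vout = 4.4 * 20.2 * 82.0
Vout = 88.88 * 82.0
Vout = 7288.16 mV

7288.16 mV


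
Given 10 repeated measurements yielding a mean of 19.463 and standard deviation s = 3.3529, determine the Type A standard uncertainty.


The standard uncertainty for Type A evaluation is u = s / sqrt(n).
u = 3.3529 / sqrt(10)
u = 3.3529 / 3.1623
u = 1.0603

1.0603


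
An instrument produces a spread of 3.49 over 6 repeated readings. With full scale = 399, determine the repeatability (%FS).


Repeatability = (spread / full scale) * 100%.
R = (3.49 / 399) * 100
R = 0.875 %FS

0.875 %FS


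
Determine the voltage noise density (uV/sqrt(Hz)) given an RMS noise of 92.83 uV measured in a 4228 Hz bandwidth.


Noise spectral density = Vrms / sqrt(BW).
NSD = 92.83 / sqrt(4228)
NSD = 92.83 / 65.0231
NSD = 1.4276 uV/sqrt(Hz)

1.4276 uV/sqrt(Hz)


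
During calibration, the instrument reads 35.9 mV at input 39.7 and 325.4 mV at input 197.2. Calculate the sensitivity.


Sensitivity = (y2 - y1) / (x2 - x1).
S = (325.4 - 35.9) / (197.2 - 39.7)
S = 289.5 / 157.5
S = 1.8381 mV/unit

1.8381 mV/unit


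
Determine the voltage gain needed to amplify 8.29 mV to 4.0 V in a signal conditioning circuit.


Gain = Vout / Vin (converting to same units).
G = 4.0 V / 8.29 mV
G = 4000.0 mV / 8.29 mV
G = 482.51

482.51


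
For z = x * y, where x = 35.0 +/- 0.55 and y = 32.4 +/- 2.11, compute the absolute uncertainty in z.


For a product z = x*y, the relative uncertainty is:
uz/z = sqrt((ux/x)^2 + (uy/y)^2)
Relative uncertainties: ux/x = 0.55/35.0 = 0.015714
uy/y = 2.11/32.4 = 0.065123
z = 35.0 * 32.4 = 1134.0
uz = 1134.0 * sqrt(0.015714^2 + 0.065123^2) = 75.97

75.97


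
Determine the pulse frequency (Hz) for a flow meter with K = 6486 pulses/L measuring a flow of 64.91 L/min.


Frequency = K * Q / 60 (converting L/min to L/s).
f = 6486 * 64.91 / 60
f = 421006.26 / 60
f = 7016.77 Hz

7016.77 Hz


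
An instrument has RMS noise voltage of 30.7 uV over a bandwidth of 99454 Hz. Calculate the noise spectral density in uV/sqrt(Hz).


Noise spectral density = Vrms / sqrt(BW).
NSD = 30.7 / sqrt(99454)
NSD = 30.7 / 315.3633
NSD = 0.0973 uV/sqrt(Hz)

0.0973 uV/sqrt(Hz)


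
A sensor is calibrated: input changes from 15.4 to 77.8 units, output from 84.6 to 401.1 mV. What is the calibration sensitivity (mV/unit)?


Sensitivity = (y2 - y1) / (x2 - x1).
S = (401.1 - 84.6) / (77.8 - 15.4)
S = 316.5 / 62.4
S = 5.0721 mV/unit

5.0721 mV/unit


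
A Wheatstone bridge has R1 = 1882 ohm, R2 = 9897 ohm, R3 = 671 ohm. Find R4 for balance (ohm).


At balance: R1*R4 = R2*R3, so R4 = R2*R3/R1.
R4 = 9897 * 671 / 1882
R4 = 6640887 / 1882
R4 = 3528.63 ohm

3528.63 ohm


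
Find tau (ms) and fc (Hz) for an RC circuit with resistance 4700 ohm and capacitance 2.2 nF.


Time constant: tau = R * C.
tau = 4700 * 2.20e-09 = 1.034e-05 s
tau = 0.0103 ms
Cutoff frequency: fc = 1 / (2*pi*R*C).
fc = 1 / (2*pi*1.034e-05) = 15392.16 Hz

tau = 0.0103 ms, fc = 15392.16 Hz


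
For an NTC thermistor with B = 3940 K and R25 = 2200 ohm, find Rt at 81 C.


NTC thermistor equation: Rt = R25 * exp(B * (1/T - 1/T25)).
T in Kelvin: 354.15 K, T25 = 298.15 K
1/T - 1/T25 = 1/354.15 - 1/298.15 = -0.00053035
B * (1/T - 1/T25) = 3940 * -0.00053035 = -2.0896
Rt = 2200 * exp(-2.0896) = 272.2 ohm

272.2 ohm


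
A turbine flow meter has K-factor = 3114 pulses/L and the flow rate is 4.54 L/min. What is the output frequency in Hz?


Frequency = K * Q / 60 (converting L/min to L/s).
f = 3114 * 4.54 / 60
f = 14137.56 / 60
f = 235.63 Hz

235.63 Hz


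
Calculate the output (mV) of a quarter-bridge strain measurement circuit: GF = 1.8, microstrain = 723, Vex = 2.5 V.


Quarter bridge output: Vout = (GF * epsilon * Vex) / 4.
Vout = (1.8 * 723e-6 * 2.5) / 4
Vout = 0.0032535 / 4 V
Vout = 0.00081338 V = 0.8134 mV

0.8134 mV


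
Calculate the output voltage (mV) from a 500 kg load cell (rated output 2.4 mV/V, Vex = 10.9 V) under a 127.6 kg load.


Vout = rated_output * Vex * (load / capacity).
Vout = 2.4 * 10.9 * (127.6 / 500)
Vout = 2.4 * 10.9 * 0.2552
Vout = 6.676 mV

6.676 mV


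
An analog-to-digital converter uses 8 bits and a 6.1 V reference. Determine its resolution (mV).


The resolution (LSB) of an ADC is Vref / 2^n.
LSB = 6.1 / 2^8
LSB = 6.1 / 256
LSB = 0.02382812 V = 23.828125 mV

23.828125 mV


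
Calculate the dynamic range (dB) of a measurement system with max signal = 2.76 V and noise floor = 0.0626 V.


Dynamic range = 20 * log10(Vmax / Vnoise).
DR = 20 * log10(2.76 / 0.0626)
DR = 20 * log10(44.09)
DR = 32.89 dB

32.89 dB


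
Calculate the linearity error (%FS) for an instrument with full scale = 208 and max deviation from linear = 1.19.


Linearity error = (max deviation / full scale) * 100%.
Linearity = (1.19 / 208) * 100
Linearity = 0.572 %FS

0.572 %FS


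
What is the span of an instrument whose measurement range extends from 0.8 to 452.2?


Span = upper range - lower range.
Span = 452.2 - (0.8)
Span = 451.4

451.4


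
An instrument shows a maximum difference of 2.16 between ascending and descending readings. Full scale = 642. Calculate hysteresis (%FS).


Hysteresis = (max difference / full scale) * 100%.
H = (2.16 / 642) * 100
H = 0.336 %FS

0.336 %FS


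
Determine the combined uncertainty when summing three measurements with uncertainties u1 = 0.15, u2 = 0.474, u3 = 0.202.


For a sum of independent quantities, uc = sqrt(u1^2 + u2^2 + u3^2).
uc = sqrt(0.15^2 + 0.474^2 + 0.202^2)
uc = sqrt(0.0225 + 0.224676 + 0.040804)
uc = 0.5366

0.5366


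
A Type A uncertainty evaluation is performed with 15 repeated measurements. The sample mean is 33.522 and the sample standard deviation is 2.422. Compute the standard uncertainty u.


The standard uncertainty for Type A evaluation is u = s / sqrt(n).
u = 2.422 / sqrt(15)
u = 2.422 / 3.873
u = 0.6254

0.6254


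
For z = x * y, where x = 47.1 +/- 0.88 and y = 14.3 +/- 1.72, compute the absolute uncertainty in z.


For a product z = x*y, the relative uncertainty is:
uz/z = sqrt((ux/x)^2 + (uy/y)^2)
Relative uncertainties: ux/x = 0.88/47.1 = 0.018684
uy/y = 1.72/14.3 = 0.12028
z = 47.1 * 14.3 = 673.5
uz = 673.5 * sqrt(0.018684^2 + 0.12028^2) = 81.984

81.984


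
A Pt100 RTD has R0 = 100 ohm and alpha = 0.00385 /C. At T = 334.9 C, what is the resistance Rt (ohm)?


The RTD equation: Rt = R0 * (1 + alpha * T).
Rt = 100 * (1 + 0.00385 * 334.9)
Rt = 100 * (1 + 1.289365)
Rt = 100 * 2.289365
Rt = 228.937 ohm

228.937 ohm


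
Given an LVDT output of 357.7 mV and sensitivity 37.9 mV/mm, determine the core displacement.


Displacement = Vout / sensitivity.
d = 357.7 / 37.9
d = 9.438 mm

9.438 mm


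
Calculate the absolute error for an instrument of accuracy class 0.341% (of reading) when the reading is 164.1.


Absolute error = (accuracy% / 100) * reading.
Error = (0.341 / 100) * 164.1
Error = 0.00341 * 164.1
Error = 0.5596

0.5596


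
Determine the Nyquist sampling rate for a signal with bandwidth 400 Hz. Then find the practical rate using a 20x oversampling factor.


By Nyquist theorem, fs_min = 2 * fmax.
fs_min = 2 * 400 = 800 Hz
Practical rate = 20 * fs_min = 20 * 800 = 16000 Hz

fs_min = 800 Hz, fs_practical = 16000 Hz


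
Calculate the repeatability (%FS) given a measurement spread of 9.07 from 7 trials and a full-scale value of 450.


Repeatability = (spread / full scale) * 100%.
R = (9.07 / 450) * 100
R = 2.016 %FS

2.016 %FS


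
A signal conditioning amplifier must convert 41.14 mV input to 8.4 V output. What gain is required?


Gain = Vout / Vin (converting to same units).
G = 8.4 V / 41.14 mV
G = 8400.0 mV / 41.14 mV
G = 204.18

204.18


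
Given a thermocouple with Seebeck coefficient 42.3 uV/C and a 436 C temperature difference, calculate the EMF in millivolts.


The thermocouple output V = sensitivity * dT.
V = 42.3 uV/C * 436 C
V = 18442.8 uV
V = 18.443 mV

18.443 mV


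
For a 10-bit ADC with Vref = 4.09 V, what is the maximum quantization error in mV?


The maximum quantization error is +/- LSB/2.
LSB = Vref / 2^n = 4.09 / 1024 = 0.00399414 V
Max error = LSB / 2 = 0.00399414 / 2 = 0.00199707 V
Max error = 1.9971 mV

1.9971 mV


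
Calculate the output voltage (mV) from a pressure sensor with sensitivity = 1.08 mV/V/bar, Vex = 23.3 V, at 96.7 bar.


Output = sensitivity * Vex * P.
Vout = 1.08 * 23.3 * 96.7
Vout = 25.164 * 96.7
Vout = 2433.36 mV

2433.36 mV


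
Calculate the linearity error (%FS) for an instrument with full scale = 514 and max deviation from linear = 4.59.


Linearity error = (max deviation / full scale) * 100%.
Linearity = (4.59 / 514) * 100
Linearity = 0.893 %FS

0.893 %FS


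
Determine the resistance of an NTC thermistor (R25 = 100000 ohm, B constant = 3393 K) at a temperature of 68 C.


NTC thermistor equation: Rt = R25 * exp(B * (1/T - 1/T25)).
T in Kelvin: 341.15 K, T25 = 298.15 K
1/T - 1/T25 = 1/341.15 - 1/298.15 = -0.00042275
B * (1/T - 1/T25) = 3393 * -0.00042275 = -1.4344
Rt = 100000 * exp(-1.4344) = 23825.7 ohm

23825.7 ohm


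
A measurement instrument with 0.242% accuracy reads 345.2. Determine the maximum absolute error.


Absolute error = (accuracy% / 100) * reading.
Error = (0.242 / 100) * 345.2
Error = 0.00242 * 345.2
Error = 0.8354

0.8354


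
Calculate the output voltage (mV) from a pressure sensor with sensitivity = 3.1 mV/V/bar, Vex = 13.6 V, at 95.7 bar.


Output = sensitivity * Vex * P.
Vout = 3.1 * 13.6 * 95.7
Vout = 42.16 * 95.7
Vout = 4034.71 mV

4034.71 mV


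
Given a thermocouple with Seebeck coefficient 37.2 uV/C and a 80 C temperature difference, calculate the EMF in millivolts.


The thermocouple output V = sensitivity * dT.
V = 37.2 uV/C * 80 C
V = 2976.0 uV
V = 2.976 mV

2.976 mV
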